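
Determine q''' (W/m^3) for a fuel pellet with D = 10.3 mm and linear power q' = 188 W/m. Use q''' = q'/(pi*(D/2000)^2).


r = D / 2 / 1000 = 10.3 / 2 / 1000 = 0.00515 m
q''' = q' / (pi * r^2)
q''' = 188 / (pi * 0.00515^2)
q''' = 2.2563e+06 W/m^3

2.2563e+06


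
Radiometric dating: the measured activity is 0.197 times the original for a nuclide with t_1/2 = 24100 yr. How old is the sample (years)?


lambda = ln(2) / t_half = ln(2) / 24100 = 2.876129e-05 /yr
t = -ln(A/A0) / lambda
t = -ln(0.197) / 2.876129e-05
t = 56484 yr

56484


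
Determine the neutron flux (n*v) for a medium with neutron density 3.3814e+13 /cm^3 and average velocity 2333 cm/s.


phi = n * v
phi = 3.3814e+13 * 2333
phi = 7.8888e+16 /cm^2/s

7.8888e+16


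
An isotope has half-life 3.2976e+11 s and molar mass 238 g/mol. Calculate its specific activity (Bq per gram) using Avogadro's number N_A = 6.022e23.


lambda = ln(2) / t_half = ln(2) / 3.2976e+11 = 2.101975e-12 /s
SA = lambda * N_A / M
SA = 2.101975e-12 * 6.022e23 / 238
SA = 5.3185e+09 Bq/g

5.3185e+09


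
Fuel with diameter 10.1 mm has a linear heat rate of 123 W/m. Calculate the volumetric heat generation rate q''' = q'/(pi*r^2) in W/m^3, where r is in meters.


r = D / 2 / 1000 = 10.1 / 2 / 1000 = 0.00505 m
q''' = q' / (pi * r^2)
q''' = 123 / (pi * 0.00505^2)
q''' = 1.5352e+06 W/m^3

1.5352e+06


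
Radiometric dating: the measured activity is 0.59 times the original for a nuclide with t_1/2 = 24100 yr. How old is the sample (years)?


lambda = ln(2) / t_half = ln(2) / 24100 = 2.876129e-05 /yr
t = -ln(A/A0) / lambda
t = -ln(0.59) / 2.876129e-05
t = 18345 yr

18345


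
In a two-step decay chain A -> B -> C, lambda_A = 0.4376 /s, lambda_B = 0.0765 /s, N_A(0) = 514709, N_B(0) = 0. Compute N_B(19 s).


N_B(t) = lambda_A * N_A0 / (lambda_B - lambda_A) * [exp(-lambda_A*t) - exp(-lambda_B*t)]
exp(-0.4376*19) = 2.449638e-04; exp(-0.0765*19) = 0.2337507
N_B = 0.4376 * 514709 / (0.0765 - 0.4376) * (2.449638e-04 - 0.2337507)
N_B = 145650

145650


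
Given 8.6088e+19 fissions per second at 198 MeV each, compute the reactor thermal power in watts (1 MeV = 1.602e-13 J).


P = fission_rate * E_MeV * 1.602e-13
P = 8.6088e+19 * 198 * 1.602e-13
P = 2.7307e+09 W

2.7307e+09


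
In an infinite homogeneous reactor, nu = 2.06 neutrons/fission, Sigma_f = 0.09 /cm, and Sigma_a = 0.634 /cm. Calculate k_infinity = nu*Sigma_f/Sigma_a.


k_inf = nu * Sigma_f / Sigma_a
k_inf = 2.06 * 0.09 / 0.634
k_inf = 0.29243

0.29243


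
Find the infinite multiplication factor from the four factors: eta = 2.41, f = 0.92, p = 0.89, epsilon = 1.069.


k_inf = eta * f * p * epsilon
k_inf = 2.41 * 0.92 * 0.89 * 1.069
k_inf = 2.1095

2.1095


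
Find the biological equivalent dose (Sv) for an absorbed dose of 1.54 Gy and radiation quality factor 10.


H = D * Q
H = 1.54 * 10
H = 15.400 Sv

15.400


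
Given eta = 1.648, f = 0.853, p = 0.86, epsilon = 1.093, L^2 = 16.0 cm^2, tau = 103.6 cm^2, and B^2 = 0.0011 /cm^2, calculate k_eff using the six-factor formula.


k_inf = eta*f*p*eps = 1.648*0.853*0.86*1.093 = 1.321371
P_TNL = 1/(1 + L^2*B^2) = 1/(1 + 16.0*0.0011) = 0.9827044
P_FNL = exp(-B^2*tau) = exp(-0.0011*103.6) = 0.8922936
k_eff = k_inf * P_TNL * P_FNL = 1.321371 * 0.9827044 * 0.8922936
k_eff = 1.1587

1.1587


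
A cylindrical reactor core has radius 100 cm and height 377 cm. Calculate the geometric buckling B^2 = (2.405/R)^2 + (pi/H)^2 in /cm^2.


B^2 = (2.405/R)^2 + (pi/H)^2
B^2 = (2.405/100)^2 + (pi/377)^2
B^2 = 6.4784e-04 /cm^2

6.4784e-04


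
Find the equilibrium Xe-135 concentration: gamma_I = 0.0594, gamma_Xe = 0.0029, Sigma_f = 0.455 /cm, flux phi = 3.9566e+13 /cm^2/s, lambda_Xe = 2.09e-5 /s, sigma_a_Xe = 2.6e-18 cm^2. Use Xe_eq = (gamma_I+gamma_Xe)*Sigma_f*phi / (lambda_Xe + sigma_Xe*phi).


Xe_eq = (gamma_I + gamma_Xe) * Sigma_f * phi / (lambda_Xe + sigma_Xe * phi)
Numerator = (0.0594 + 0.0029) * 0.455 * 3.9566e+13 = 1.121558e+12
Denominator = 2.09e-5 + 2.6e-18 * 3.9566e+13 = 1.237716e-04
Xe_eq = 1.121558e+12 / 1.237716e-04 = 9.0615e+15 /cm^3

9.0615e+15


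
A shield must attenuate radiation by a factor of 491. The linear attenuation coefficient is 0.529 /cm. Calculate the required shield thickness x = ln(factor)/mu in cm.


x = ln(factor) / mu
x = ln(491) / 0.529
x = 11.714 cm

11.714


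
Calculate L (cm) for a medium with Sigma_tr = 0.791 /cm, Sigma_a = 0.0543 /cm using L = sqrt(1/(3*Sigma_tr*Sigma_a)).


D = 1 / (3 * Sigma_tr) = 1 / (3 * 0.791) = 0.4214075 cm
L = sqrt(D / Sigma_a)
L = sqrt(0.4214075 / 0.0543)
L = 2.7858 cm

2.7858


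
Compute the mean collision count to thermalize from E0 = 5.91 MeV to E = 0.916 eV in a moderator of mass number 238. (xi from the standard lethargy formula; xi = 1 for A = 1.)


xi = 1 + (A-1)^2/(2A)*ln((A-1)/(A+1)) = 0.008379872 (for A = 238)
n = ln(E0/E) / xi
n = ln(5.91e6 / 0.916) / 0.008379872
n = ln(6.451965e+06) / 0.008379872 = 1871.1

1871.1


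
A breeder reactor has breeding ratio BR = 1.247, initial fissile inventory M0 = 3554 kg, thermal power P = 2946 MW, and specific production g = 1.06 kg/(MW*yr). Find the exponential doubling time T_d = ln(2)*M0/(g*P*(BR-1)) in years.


Breeding gain G = BR - 1 = 1.247 - 1 = 0.247
Fissile production rate = g * P * G = 1.06 * 2946 * 0.247 = 771.32172 kg/yr
T_d = ln(2) * M0 / (g * P * G)
T_d = ln(2) * 3554 / 771.32172 = 3.1938 yr

3.1938


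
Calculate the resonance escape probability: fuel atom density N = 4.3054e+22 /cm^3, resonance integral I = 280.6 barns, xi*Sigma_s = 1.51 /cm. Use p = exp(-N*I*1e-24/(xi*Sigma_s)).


p = exp(-N * I * 1e-24 / (xi*Sigma_s))
p = exp(-4.3054e+22 * 280.6 * 1e-24 / 1.51)
p = 3.3525e-04

3.3525e-04


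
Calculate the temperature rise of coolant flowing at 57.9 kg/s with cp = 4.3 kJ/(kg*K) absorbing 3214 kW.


dT = Q / (m_dot * cp)
dT = 3214 / (57.9 * 4.3)
dT = 12.909 C

12.909


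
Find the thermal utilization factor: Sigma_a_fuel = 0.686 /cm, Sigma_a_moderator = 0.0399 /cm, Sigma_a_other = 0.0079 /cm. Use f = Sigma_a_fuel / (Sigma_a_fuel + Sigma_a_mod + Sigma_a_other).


f = Sigma_a_fuel / (Sigma_a_fuel + Sigma_a_mod + Sigma_a_other)
f = 0.686 / (0.686 + 0.0399 + 0.0079)
f = 0.93486

0.93486


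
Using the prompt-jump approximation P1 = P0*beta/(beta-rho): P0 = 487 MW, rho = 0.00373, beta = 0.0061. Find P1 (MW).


P1/P0 = beta / (beta - rho)
P1/P0 = 0.0061 / (0.0061 - 0.00373) = 2.573840
P1 = 487 * 2.573840 = 1253.5 MW

1253.5


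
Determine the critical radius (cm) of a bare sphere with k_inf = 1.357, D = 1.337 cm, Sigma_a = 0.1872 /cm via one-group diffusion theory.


L^2 = D / Sigma_a = 1.337 / 0.1872 = 7.142094 cm^2
B_m^2 = (k_inf - 1) / L^2 = (1.357 - 1) / 7.142094 = 0.04998534 /cm^2
For a bare sphere: B_g = pi/R, so R_c = pi / sqrt(B_m^2)
R_c = pi / sqrt(0.04998534) = 14.052 cm

14.052


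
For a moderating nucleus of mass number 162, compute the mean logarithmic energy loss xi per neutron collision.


xi = 1 + (A-1)^2/(2A) * ln((A-1)/(A+1))
xi = 1 + (162-1)^2/(2*162) * ln((162-1)/(162 +1))
xi = 0.012295

0.012295


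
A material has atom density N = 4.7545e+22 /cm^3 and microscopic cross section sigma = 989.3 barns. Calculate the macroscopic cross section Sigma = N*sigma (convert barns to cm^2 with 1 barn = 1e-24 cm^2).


Sigma = N * sigma_barns * 1e-24
Sigma = 4.7545e+22 * 989.3 * 1e-24
Sigma = 47.036 /cm

47.036


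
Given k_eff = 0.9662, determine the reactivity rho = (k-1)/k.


rho = (k_eff - 1) / k_eff
rho = (0.9662 - 1) / 0.9662
rho = -0.034982

-0.034982


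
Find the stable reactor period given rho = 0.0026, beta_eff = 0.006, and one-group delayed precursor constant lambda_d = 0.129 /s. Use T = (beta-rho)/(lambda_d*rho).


T = (beta - rho) / (lambda_d * rho)
T = (0.006 - 0.0026) / (0.129 * 0.0026)
T = 10.137 s

10.137


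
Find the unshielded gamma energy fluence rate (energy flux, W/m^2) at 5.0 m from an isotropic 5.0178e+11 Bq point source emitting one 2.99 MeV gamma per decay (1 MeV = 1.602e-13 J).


psi = A * E * 1.602e-13 / (4*pi*r^2)
psi = 5.0178e+11 * 2.99 * 1.602e-13 / (4*pi*5.0^2)
psi = 7.6506e-04 W/m^2

7.6506e-04


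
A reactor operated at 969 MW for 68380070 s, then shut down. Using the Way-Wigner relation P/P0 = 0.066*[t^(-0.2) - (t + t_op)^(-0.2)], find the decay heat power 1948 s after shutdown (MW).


P/P0 = 0.066 * [t^(-0.2) - (t + t_op)^(-0.2)]
P/P0 = 0.066 * [1948^(-0.2) - (1948 + 68380070)^(-0.2)]
P/P0 = 0.066 * [0.2198276 - 0.02710264] = 0.01271985
P = 969 * 0.01271985 = 12.326 MW

12.326


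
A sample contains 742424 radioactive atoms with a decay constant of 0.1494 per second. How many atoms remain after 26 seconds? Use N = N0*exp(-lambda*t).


N = N0 * exp(-lambda * t)
N = 742424 * exp(-0.1494 * 26)
N = 15264

15264


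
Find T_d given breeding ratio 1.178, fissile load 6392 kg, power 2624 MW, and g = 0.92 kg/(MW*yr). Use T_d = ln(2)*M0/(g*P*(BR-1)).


Breeding gain G = BR - 1 = 1.178 - 1 = 0.178
Fissile production rate = g * P * G = 0.92 * 2624 * 0.178 = 429.70624 kg/yr
T_d = ln(2) * M0 / (g * P * G)
T_d = ln(2) * 6392 / 429.70624 = 10.311 yr

10.311


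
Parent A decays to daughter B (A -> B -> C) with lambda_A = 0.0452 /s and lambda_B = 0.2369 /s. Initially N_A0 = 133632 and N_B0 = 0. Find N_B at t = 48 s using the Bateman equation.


N_B(t) = lambda_A * N_A0 / (lambda_B - lambda_A) * [exp(-lambda_A*t) - exp(-lambda_B*t)]
exp(-0.0452*48) = 0.1142233; exp(-0.2369*48) = 1.152260e-05
N_B = 0.0452 * 133632 / (0.2369 - 0.0452) * (0.1142233 - 1.152260e-05)
N_B = 3598.6

3598.6


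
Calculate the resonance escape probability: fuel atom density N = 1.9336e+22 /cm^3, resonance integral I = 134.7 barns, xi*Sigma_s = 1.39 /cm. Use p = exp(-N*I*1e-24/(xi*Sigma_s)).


p = exp(-N * I * 1e-24 / (xi*Sigma_s))
p = exp(-1.9336e+22 * 134.7 * 1e-24 / 1.39)
p = 0.15354

0.15354


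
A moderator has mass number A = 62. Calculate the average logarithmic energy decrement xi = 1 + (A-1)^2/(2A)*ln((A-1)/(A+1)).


xi = 1 + (A-1)^2/(2A) * ln((A-1)/(A+1))
xi = 1 + (62-1)^2/(2*62) * ln((62-1)/(62 +1))
xi = 0.031914

0.031914


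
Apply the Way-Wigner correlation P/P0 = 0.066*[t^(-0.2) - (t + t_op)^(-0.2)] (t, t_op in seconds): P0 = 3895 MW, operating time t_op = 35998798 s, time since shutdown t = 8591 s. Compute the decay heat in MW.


P/P0 = 0.066 * [t^(-0.2) - (t + t_op)^(-0.2)]
P/P0 = 0.066 * [8591^(-0.2) - (8591 + 35998798)^(-0.2)]
P/P0 = 0.066 * [0.1633771 - 0.03081213] = 0.008749288
P = 3895 * 0.008749288 = 34.078 MW

34.078


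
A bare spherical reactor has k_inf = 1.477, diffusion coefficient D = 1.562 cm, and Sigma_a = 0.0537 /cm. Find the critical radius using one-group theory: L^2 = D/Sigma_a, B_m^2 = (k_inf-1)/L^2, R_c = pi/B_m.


L^2 = D / Sigma_a = 1.562 / 0.0537 = 29.08752 cm^2
B_m^2 = (k_inf - 1) / L^2 = (1.477 - 1) / 29.08752 = 0.01639879 /cm^2
For a bare sphere: B_g = pi/R, so R_c = pi / sqrt(B_m^2)
R_c = pi / sqrt(0.01639879) = 24.533 cm

24.533


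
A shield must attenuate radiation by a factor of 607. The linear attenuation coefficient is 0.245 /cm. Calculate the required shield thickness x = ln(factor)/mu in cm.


x = ln(factor) / mu
x = ln(607) / 0.245
x = 26.157 cm

26.157


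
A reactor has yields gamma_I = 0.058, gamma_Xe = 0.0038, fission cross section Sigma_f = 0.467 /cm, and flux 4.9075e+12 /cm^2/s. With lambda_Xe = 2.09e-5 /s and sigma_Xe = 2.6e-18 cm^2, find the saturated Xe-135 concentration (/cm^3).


Xe_eq = (gamma_I + gamma_Xe) * Sigma_f * phi / (lambda_Xe + sigma_Xe * phi)
Numerator = (0.058 + 0.0038) * 0.467 * 4.9075e+12 = 1.416334e+11
Denominator = 2.09e-5 + 2.6e-18 * 4.9075e+12 = 3.365950e-05
Xe_eq = 1.416334e+11 / 3.365950e-05 = 4.2078e+15 /cm^3

4.2078e+15


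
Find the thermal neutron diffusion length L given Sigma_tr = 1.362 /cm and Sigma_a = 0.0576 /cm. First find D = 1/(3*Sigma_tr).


D = 1 / (3 * Sigma_tr) = 1 / (3 * 1.362) = 0.2447381 cm
L = sqrt(D / Sigma_a)
L = sqrt(0.2447381 / 0.0576)
L = 2.0613 cm

2.0613


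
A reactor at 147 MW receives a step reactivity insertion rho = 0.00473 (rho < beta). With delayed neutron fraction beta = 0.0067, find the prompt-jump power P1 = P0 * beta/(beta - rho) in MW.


P1/P0 = beta / (beta - rho)
P1/P0 = 0.0067 / (0.0067 - 0.00473) = 3.401015
P1 = 147 * 3.401015 = 499.95 MW

499.95


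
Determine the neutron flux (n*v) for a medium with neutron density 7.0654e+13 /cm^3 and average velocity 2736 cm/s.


phi = n * v
phi = 7.0654e+13 * 2736
phi = 1.9331e+17 /cm^2/s

1.9331e+17


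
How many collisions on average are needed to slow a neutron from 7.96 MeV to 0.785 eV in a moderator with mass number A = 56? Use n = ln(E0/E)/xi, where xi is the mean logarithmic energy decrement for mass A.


xi = 1 + (A-1)^2/(2A)*ln((A-1)/(A+1)) = 0.03529286 (for A = 56)
n = ln(E0/E) / xi
n = ln(7.96e6 / 0.785) / 0.03529286
n = ln(1.014013e+07) / 0.03529286 = 457.09

457.09


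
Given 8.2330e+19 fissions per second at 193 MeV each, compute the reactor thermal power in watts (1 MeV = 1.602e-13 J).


P = fission_rate * E_MeV * 1.602e-13
P = 8.2330e+19 * 193 * 1.602e-13
P = 2.5455e+09 W

2.5455e+09


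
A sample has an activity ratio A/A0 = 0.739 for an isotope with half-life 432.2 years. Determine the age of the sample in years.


lambda = ln(2) / t_half = ln(2) / 432.2 = 0.001603765 /yr
t = -ln(A/A0) / lambda
t = -ln(0.739) / 0.001603765
t = 188.59 yr

188.59


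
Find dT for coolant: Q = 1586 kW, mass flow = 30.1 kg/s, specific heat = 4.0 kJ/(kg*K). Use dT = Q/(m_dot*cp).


dT = Q / (m_dot * cp)
dT = 1586 / (30.1 * 4.0)
dT = 13.173 C

13.173


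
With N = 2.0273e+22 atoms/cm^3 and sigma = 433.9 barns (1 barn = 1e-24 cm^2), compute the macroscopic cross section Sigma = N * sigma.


Sigma = N * sigma_barns * 1e-24
Sigma = 2.0273e+22 * 433.9 * 1e-24
Sigma = 8.7965 /cm

8.7965


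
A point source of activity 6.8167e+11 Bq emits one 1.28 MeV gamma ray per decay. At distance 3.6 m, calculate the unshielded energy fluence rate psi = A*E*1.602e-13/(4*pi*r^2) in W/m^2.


psi = A * E * 1.602e-13 / (4*pi*r^2)
psi = 6.8167e+11 * 1.28 * 1.602e-13 / (4*pi*3.6^2)
psi = 8.5829e-04 W/m^2

8.5829e-04


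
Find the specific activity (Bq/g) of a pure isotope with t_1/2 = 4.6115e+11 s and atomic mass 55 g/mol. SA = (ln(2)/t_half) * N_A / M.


lambda = ln(2) / t_half = ln(2) / 4.6115e+11 = 1.503084e-12 /s
SA = lambda * N_A / M
SA = 1.503084e-12 * 6.022e23 / 55
SA = 1.6457e+10 Bq/g

1.6457e+10


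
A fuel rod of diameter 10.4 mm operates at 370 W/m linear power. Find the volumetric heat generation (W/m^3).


r = D / 2 / 1000 = 10.4 / 2 / 1000 = 0.0052 m
q''' = q' / (pi * r^2)
q''' = 370 / (pi * 0.0052^2)
q''' = 4.3556e+06 W/m^3

4.3556e+06


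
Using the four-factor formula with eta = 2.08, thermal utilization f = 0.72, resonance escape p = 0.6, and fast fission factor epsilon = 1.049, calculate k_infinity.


k_inf = eta * f * p * epsilon
k_inf = 2.08 * 0.72 * 0.6 * 1.049
k_inf = 0.94259

0.94259


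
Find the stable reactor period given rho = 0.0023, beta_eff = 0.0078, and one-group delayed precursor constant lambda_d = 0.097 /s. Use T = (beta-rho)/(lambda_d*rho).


T = (beta - rho) / (lambda_d * rho)
T = (0.0078 - 0.0023) / (0.097 * 0.0023)
T = 24.653 s

24.653


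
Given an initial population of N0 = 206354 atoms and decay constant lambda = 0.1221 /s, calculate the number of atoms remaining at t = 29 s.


N = N0 * exp(-lambda * t)
N = 206354 * exp(-0.1221 * 29)
N = 5981.6

5981.6


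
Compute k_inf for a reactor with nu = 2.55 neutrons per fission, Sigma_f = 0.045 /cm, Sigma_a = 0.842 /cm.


k_inf = nu * Sigma_f / Sigma_a
k_inf = 2.55 * 0.045 / 0.842
k_inf = 0.13628

0.13628


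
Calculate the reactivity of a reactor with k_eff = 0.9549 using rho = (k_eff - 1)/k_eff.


rho = (k_eff - 1) / k_eff
rho = (0.9549 - 1) / 0.9549
rho = -0.047230

-0.047230


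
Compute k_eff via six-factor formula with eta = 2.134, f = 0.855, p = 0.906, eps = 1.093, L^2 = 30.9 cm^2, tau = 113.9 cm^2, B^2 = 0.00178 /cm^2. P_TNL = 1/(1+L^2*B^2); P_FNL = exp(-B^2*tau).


k_inf = eta*f*p*eps = 2.134*0.855*0.906*1.093 = 1.806795
P_TNL = 1/(1 + L^2*B^2) = 1/(1 + 30.9*0.00178) = 0.9478655
P_FNL = exp(-B^2*tau) = exp(-0.00178*113.9) = 0.8164889
k_eff = k_inf * P_TNL * P_FNL = 1.806795 * 0.9478655 * 0.8164889
k_eff = 1.3983

1.3983


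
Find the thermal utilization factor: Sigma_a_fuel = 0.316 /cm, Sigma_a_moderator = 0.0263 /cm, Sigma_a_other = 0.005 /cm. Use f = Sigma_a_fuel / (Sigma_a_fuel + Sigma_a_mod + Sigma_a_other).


f = Sigma_a_fuel / (Sigma_a_fuel + Sigma_a_mod + Sigma_a_other)
f = 0.316 / (0.316 + 0.0263 + 0.005)
f = 0.90988

0.90988


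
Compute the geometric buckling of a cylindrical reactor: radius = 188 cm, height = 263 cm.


B^2 = (2.405/R)^2 + (pi/H)^2
B^2 = (2.405/188)^2 + (pi/263)^2
B^2 = 3.0634e-04 /cm^2

3.0634e-04


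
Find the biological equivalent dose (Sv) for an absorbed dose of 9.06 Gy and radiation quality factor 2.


H = D * Q
H = 9.06 * 2
H = 18.120 Sv

18.120


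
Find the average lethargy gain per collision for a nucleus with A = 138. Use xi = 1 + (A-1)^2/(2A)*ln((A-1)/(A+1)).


xi = 1 + (A-1)^2/(2A) * ln((A-1)/(A+1))
xi = 1 + (138-1)^2/(2*138) * ln((138-1)/(138 +1))
xi = 0.014423

0.014423


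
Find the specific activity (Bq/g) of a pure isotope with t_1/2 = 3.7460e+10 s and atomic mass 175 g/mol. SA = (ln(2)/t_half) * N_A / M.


lambda = ln(2) / t_half = ln(2) / 3.7460e+10 = 1.850366e-11 /s
SA = lambda * N_A / M
SA = 1.850366e-11 * 6.022e23 / 175
SA = 6.3674e+10 Bq/g

6.3674e+10


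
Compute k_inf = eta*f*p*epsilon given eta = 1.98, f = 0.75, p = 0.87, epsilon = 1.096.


k_inf = eta * f * p * epsilon
k_inf = 1.98 * 0.75 * 0.87 * 1.096
k_inf = 1.4160

1.4160


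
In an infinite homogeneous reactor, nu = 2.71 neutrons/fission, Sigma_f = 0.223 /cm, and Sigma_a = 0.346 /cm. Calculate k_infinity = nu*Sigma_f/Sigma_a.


k_inf = nu * Sigma_f / Sigma_a
k_inf = 2.71 * 0.223 / 0.346
k_inf = 1.7466

1.7466


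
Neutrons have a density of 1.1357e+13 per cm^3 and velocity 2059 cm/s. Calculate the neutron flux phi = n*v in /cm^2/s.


phi = n * v
phi = 1.1357e+13 * 2059
phi = 2.3384e+16 /cm^2/s

2.3384e+16


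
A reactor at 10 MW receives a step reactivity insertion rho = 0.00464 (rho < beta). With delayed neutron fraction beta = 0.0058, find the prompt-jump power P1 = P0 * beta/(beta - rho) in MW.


P1/P0 = beta / (beta - rho)
P1/P0 = 0.0058 / (0.0058 - 0.00464) = 5.000000
P1 = 10 * 5.000000 = 50.000 MW

50.000


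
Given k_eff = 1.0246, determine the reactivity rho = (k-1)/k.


rho = (k_eff - 1) / k_eff
rho = (1.0246 - 1) / 1.0246
rho = 0.024009

0.024009


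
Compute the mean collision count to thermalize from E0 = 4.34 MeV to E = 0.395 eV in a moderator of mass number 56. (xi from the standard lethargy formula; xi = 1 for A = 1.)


xi = 1 + (A-1)^2/(2A)*ln((A-1)/(A+1)) = 0.03529286 (for A = 56)
n = ln(E0/E) / xi
n = ln(4.34e6 / 0.395) / 0.03529286
n = ln(1.098734e+07) / 0.03529286 = 459.36

459.36


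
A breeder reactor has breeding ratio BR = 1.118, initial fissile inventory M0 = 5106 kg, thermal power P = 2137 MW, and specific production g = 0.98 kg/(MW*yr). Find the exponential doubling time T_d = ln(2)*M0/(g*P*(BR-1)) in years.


Breeding gain G = BR - 1 = 1.118 - 1 = 0.118
Fissile production rate = g * P * G = 0.98 * 2137 * 0.118 = 247.12268 kg/yr
T_d = ln(2) * M0 / (g * P * G)
T_d = ln(2) * 5106 / 247.12268 = 14.322 yr

14.322


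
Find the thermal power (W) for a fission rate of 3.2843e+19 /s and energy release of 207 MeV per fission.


P = fission_rate * E_MeV * 1.602e-13
P = 3.2843e+19 * 207 * 1.602e-13
P = 1.0891e+09 W

1.0891e+09


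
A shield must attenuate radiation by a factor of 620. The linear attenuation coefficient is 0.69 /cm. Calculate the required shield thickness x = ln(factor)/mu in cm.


x = ln(factor) / mu
x = ln(620) / 0.69
x = 9.3184 cm

9.3184


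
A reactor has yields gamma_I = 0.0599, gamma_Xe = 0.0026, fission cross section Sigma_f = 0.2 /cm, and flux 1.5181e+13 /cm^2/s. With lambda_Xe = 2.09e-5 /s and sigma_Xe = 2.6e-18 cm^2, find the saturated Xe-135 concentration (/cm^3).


Xe_eq = (gamma_I + gamma_Xe) * Sigma_f * phi / (lambda_Xe + sigma_Xe * phi)
Numerator = (0.0599 + 0.0026) * 0.2 * 1.5181e+13 = 1.897625e+11
Denominator = 2.09e-5 + 2.6e-18 * 1.5181e+13 = 6.037060e-05
Xe_eq = 1.897625e+11 / 6.037060e-05 = 3.1433e+15 /cm^3

3.1433e+15


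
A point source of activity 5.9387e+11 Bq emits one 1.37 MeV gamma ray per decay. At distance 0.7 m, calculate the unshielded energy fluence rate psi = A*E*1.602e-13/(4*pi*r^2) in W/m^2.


psi = A * E * 1.602e-13 / (4*pi*r^2)
psi = 5.9387e+11 * 1.37 * 1.602e-13 / (4*pi*0.7^2)
psi = 0.021167 W/m^2

0.021167


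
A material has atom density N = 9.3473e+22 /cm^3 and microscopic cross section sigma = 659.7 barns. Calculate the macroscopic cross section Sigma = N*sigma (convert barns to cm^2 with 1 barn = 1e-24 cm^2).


Sigma = N * sigma_barns * 1e-24
Sigma = 9.3473e+22 * 659.7 * 1e-24
Sigma = 61.664 /cm

61.664


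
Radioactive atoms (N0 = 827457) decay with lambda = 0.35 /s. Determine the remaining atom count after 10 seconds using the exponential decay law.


N = N0 * exp(-lambda * t)
N = 827457 * exp(-0.35 * 10)
N = 24987

24987


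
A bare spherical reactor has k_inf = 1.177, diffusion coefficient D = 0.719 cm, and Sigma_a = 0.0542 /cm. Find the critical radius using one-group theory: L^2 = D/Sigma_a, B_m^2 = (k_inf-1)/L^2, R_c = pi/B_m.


L^2 = D / Sigma_a = 0.719 / 0.0542 = 13.26568 cm^2
B_m^2 = (k_inf - 1) / L^2 = (1.177 - 1) / 13.26568 = 0.01334270 /cm^2
For a bare sphere: B_g = pi/R, so R_c = pi / sqrt(B_m^2)
R_c = pi / sqrt(0.01334270) = 27.197 cm

27.197


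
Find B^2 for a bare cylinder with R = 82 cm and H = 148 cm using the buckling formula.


B^2 = (2.405/R)^2 + (pi/H)^2
B^2 = (2.405/82)^2 + (pi/148)^2
B^2 = 0.0013108 /cm^2

0.0013108


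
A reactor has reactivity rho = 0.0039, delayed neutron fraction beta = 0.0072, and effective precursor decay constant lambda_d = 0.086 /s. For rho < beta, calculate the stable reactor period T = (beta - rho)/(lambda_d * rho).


T = (beta - rho) / (lambda_d * rho)
T = (0.0072 - 0.0039) / (0.086 * 0.0039)
T = 9.8390 s

9.8390


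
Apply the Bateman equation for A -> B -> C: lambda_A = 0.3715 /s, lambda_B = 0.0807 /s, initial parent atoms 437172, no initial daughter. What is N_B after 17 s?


N_B(t) = lambda_A * N_A0 / (lambda_B - lambda_A) * [exp(-lambda_A*t) - exp(-lambda_B*t)]
exp(-0.3715*17) = 0.001808062; exp(-0.0807*17) = 0.2536246
N_B = 0.3715 * 437172 / (0.0807 - 0.3715) * (0.001808062 - 0.2536246)
N_B = 140637

140637


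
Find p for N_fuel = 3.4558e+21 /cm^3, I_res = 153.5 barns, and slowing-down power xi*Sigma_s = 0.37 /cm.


p = exp(-N * I * 1e-24 / (xi*Sigma_s))
p = exp(-3.4558e+21 * 153.5 * 1e-24 / 0.37)
p = 0.23843

0.23843


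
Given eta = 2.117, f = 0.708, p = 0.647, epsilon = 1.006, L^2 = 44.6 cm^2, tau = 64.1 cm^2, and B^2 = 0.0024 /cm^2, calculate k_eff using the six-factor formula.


k_inf = eta*f*p*eps = 2.117*0.708*0.647*1.006 = 0.9755654
P_TNL = 1/(1 + L^2*B^2) = 1/(1 + 44.6*0.0024) = 0.9033097
P_FNL = exp(-B^2*tau) = exp(-0.0024*64.1) = 0.8574092
k_eff = k_inf * P_TNL * P_FNL = 0.9755654 * 0.9033097 * 0.8574092
k_eff = 0.75558

0.75558


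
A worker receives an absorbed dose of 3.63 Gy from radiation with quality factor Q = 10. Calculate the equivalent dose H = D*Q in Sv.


H = D * Q
H = 3.63 * 10
H = 36.300 Sv

36.300


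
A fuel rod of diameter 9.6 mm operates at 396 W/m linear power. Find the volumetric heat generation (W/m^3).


r = D / 2 / 1000 = 9.6 / 2 / 1000 = 0.0048 m
q''' = q' / (pi * r^2)
q''' = 396 / (pi * 0.0048^2)
q''' = 5.4710e+06 W/m^3

5.4710e+06


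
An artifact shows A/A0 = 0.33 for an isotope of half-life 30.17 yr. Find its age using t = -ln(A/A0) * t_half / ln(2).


lambda = ln(2) / t_half = ln(2) / 30.17 = 0.02297472 /yr
t = -ln(A/A0) / lambda
t = -ln(0.33) / 0.02297472
t = 48.256 yr

48.256


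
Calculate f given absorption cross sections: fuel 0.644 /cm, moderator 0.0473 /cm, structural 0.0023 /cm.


f = Sigma_a_fuel / (Sigma_a_fuel + Sigma_a_mod + Sigma_a_other)
f = 0.644 / (0.644 + 0.0473 + 0.0023)
f = 0.92849

0.92849


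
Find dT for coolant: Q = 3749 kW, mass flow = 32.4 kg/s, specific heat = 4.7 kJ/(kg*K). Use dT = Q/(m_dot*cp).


dT = Q / (m_dot * cp)
dT = 3749 / (32.4 * 4.7)
dT = 24.619 C

24.619


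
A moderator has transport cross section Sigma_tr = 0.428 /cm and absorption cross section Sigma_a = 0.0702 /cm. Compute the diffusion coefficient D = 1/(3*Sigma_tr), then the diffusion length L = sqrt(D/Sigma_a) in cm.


D = 1 / (3 * Sigma_tr) = 1 / (3 * 0.428) = 0.7788162 cm
L = sqrt(D / Sigma_a)
L = sqrt(0.7788162 / 0.0702)
L = 3.3308 cm

3.3308


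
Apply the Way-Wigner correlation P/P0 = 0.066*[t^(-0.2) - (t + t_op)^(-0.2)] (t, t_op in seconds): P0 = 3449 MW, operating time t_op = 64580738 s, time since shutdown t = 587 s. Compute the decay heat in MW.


P/P0 = 0.066 * [t^(-0.2) - (t + t_op)^(-0.2)]
P/P0 = 0.066 * [587^(-0.2) - (587 + 64580738)^(-0.2)]
P/P0 = 0.066 * [0.2794296 - 0.02741439] = 0.01663300
P = 3449 * 0.01663300 = 57.367 MW

57.367


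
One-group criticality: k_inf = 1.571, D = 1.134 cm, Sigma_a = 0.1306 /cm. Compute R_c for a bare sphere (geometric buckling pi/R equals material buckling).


L^2 = D / Sigma_a = 1.134 / 0.1306 = 8.683002 cm^2
B_m^2 = (k_inf - 1) / L^2 = (1.571 - 1) / 8.683002 = 0.06576067 /cm^2
For a bare sphere: B_g = pi/R, so R_c = pi / sqrt(B_m^2)
R_c = pi / sqrt(0.06576067) = 12.251 cm

12.251


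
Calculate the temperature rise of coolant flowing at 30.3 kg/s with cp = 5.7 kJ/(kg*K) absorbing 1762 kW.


dT = Q / (m_dot * cp)
dT = 1762 / (30.3 * 5.7)
dT = 10.202 C

10.202


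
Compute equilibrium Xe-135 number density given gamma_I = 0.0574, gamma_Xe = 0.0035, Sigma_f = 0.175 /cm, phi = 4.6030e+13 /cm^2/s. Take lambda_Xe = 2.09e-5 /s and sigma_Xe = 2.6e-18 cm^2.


Xe_eq = (gamma_I + gamma_Xe) * Sigma_f * phi / (lambda_Xe + sigma_Xe * phi)
Numerator = (0.0574 + 0.0035) * 0.175 * 4.6030e+13 = 4.905647e+11
Denominator = 2.09e-5 + 2.6e-18 * 4.6030e+13 = 1.405780e-04
Xe_eq = 4.905647e+11 / 1.405780e-04 = 3.4896e+15 /cm^3

3.4896e+15


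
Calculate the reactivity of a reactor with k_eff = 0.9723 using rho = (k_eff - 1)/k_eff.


rho = (k_eff - 1) / k_eff
rho = (0.9723 - 1) / 0.9723
rho = -0.028489

-0.028489


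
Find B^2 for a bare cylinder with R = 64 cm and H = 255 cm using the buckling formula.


B^2 = (2.405/R)^2 + (pi/H)^2
B^2 = (2.405/64)^2 + (pi/255)^2
B^2 = 0.0015639 /cm^2

0.0015639


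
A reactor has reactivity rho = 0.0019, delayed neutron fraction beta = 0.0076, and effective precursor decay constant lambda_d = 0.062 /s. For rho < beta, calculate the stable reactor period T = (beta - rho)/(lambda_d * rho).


T = (beta - rho) / (lambda_d * rho)
T = (0.0076 - 0.0019) / (0.062 * 0.0019)
T = 48.387 s

48.387


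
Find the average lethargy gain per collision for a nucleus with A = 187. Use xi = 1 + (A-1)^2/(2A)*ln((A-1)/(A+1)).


xi = 1 + (A-1)^2/(2A) * ln((A-1)/(A+1))
xi = 1 + (187-1)^2/(2*187) * ln((187-1)/(187 +1))
xi = 0.010657

0.010657


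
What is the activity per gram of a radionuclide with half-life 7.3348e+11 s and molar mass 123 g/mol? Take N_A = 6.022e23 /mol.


lambda = ln(2) / t_half = ln(2) / 7.3348e+11 = 9.450117e-13 /s
SA = lambda * N_A / M
SA = 9.450117e-13 * 6.022e23 / 123
SA = 4.6267e+09 Bq/g

4.6267e+09


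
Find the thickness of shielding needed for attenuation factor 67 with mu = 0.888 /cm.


x = ln(factor) / mu
x = ln(67) / 0.888
x = 4.7350 cm

4.7350


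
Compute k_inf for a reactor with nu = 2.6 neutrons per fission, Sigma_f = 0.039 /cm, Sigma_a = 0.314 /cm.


k_inf = nu * Sigma_f / Sigma_a
k_inf = 2.6 * 0.039 / 0.314
k_inf = 0.32293

0.32293


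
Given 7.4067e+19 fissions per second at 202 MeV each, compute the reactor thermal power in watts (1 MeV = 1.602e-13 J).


P = fission_rate * E_MeV * 1.602e-13
P = 7.4067e+19 * 202 * 1.602e-13
P = 2.3968e+09 W

2.3968e+09


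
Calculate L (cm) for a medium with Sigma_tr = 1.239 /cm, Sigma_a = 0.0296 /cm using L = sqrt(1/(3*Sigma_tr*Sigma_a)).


D = 1 / (3 * Sigma_tr) = 1 / (3 * 1.239) = 0.2690342 cm
L = sqrt(D / Sigma_a)
L = sqrt(0.2690342 / 0.0296)
L = 3.0148 cm

3.0148


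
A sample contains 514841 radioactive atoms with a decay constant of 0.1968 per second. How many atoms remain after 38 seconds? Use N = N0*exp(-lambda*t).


N = N0 * exp(-lambda * t)
N = 514841 * exp(-0.1968 * 38)
N = 290.97

290.97


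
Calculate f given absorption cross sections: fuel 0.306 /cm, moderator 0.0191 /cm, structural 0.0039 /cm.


f = Sigma_a_fuel / (Sigma_a_fuel + Sigma_a_mod + Sigma_a_other)
f = 0.306 / (0.306 + 0.0191 + 0.0039)
f = 0.93009

0.93009


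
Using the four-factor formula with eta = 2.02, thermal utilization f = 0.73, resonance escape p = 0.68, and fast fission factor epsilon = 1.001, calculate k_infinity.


k_inf = eta * f * p * epsilon
k_inf = 2.02 * 0.73 * 0.68 * 1.001
k_inf = 1.0037

1.0037


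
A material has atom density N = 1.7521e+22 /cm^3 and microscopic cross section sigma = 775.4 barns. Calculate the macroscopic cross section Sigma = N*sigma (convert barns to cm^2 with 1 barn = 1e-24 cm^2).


Sigma = N * sigma_barns * 1e-24
Sigma = 1.7521e+22 * 775.4 * 1e-24
Sigma = 13.586 /cm

13.586


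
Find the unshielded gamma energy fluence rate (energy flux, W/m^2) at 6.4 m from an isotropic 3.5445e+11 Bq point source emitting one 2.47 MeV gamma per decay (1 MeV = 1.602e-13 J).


psi = A * E * 1.602e-13 / (4*pi*r^2)
psi = 3.5445e+11 * 2.47 * 1.602e-13 / (4*pi*6.4^2)
psi = 2.7249e-04 W/m^2

2.7249e-04


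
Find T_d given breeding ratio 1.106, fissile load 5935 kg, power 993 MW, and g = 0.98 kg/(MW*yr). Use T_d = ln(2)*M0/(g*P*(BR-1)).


Breeding gain G = BR - 1 = 1.106 - 1 = 0.106
Fissile production rate = g * P * G = 0.98 * 993 * 0.106 = 103.15284 kg/yr
T_d = ln(2) * M0 / (g * P * G)
T_d = ln(2) * 5935 / 103.15284 = 39.881 yr

39.881


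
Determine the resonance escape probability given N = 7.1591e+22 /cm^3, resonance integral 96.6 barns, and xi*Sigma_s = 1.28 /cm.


p = exp(-N * I * 1e-24 / (xi*Sigma_s))
p = exp(-7.1591e+22 * 96.6 * 1e-24 / 1.28)
p = 0.0045036

0.0045036


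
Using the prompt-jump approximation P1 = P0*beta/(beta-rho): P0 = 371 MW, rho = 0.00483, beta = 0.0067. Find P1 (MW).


P1/P0 = beta / (beta - rho)
P1/P0 = 0.0067 / (0.0067 - 0.00483) = 3.582888
P1 = 371 * 3.582888 = 1329.3 MW

1329.3


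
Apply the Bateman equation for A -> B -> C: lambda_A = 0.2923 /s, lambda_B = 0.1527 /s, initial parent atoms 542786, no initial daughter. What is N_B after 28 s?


N_B(t) = lambda_A * N_A0 / (lambda_B - lambda_A) * [exp(-lambda_A*t) - exp(-lambda_B*t)]
exp(-0.2923*28) = 2.789718e-04; exp(-0.1527*28) = 0.01390370
N_B = 0.2923 * 542786 / (0.1527 - 0.2923) * (2.789718e-04 - 0.01390370)
N_B = 15485

15485


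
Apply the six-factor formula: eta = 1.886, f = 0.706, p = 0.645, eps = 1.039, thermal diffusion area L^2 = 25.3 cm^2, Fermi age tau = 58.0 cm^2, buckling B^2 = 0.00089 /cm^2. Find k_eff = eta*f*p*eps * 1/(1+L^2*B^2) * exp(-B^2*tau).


k_inf = eta*f*p*eps = 1.886*0.706*0.645*1.039 = 0.8923221
P_TNL = 1/(1 + L^2*B^2) = 1/(1 + 25.3*0.00089) = 0.9779789
P_FNL = exp(-B^2*tau) = exp(-0.00089*58.0) = 0.9496897
k_eff = k_inf * P_TNL * P_FNL = 0.8923221 * 0.9779789 * 0.9496897
k_eff = 0.82877

0.82877


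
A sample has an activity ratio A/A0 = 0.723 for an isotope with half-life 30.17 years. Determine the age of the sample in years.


lambda = ln(2) / t_half = ln(2) / 30.17 = 0.02297472 /yr
t = -ln(A/A0) / lambda
t = -ln(0.723) / 0.02297472
t = 14.118 yr

14.118


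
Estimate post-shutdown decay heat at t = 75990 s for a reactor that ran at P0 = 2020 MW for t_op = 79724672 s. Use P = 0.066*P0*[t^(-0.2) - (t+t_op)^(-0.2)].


P/P0 = 0.066 * [t^(-0.2) - (t + t_op)^(-0.2)]
P/P0 = 0.066 * [75990^(-0.2) - (75990 + 79724672)^(-0.2)]
P/P0 = 0.066 * [0.1056449 - 0.02627839] = 0.005238190
P = 2020 * 0.005238190 = 10.581 MW

10.581


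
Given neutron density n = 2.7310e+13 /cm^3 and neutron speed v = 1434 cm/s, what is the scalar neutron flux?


phi = n * v
phi = 2.7310e+13 * 1434
phi = 3.9163e+16 /cm^2/s

3.9163e+16


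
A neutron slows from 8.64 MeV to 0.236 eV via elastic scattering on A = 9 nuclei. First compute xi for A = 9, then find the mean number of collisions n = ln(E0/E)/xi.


xi = 1 + (A-1)^2/(2A)*ln((A-1)/(A+1)) = 0.2066007 (for A = 9)
n = ln(E0/E) / xi
n = ln(8.64e6 / 0.236) / 0.2066007
n = ln(3.661017e+07) / 0.2066007 = 84.297

84.297


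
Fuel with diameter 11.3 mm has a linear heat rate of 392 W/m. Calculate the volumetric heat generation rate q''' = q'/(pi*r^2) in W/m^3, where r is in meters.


r = D / 2 / 1000 = 11.3 / 2 / 1000 = 0.00565 m
q''' = q' / (pi * r^2)
q''' = 392 / (pi * 0.00565^2)
q''' = 3.9088e+06 W/m^3

3.9088e+06


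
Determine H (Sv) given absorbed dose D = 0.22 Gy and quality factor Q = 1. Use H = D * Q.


H = D * Q
H = 0.22 * 1
H = 0.22000 Sv

0.22000


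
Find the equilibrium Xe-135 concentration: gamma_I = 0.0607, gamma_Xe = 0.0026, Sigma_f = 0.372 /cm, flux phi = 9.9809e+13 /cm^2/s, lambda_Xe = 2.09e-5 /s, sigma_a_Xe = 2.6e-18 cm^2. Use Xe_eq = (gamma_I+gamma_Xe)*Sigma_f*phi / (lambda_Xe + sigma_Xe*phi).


Xe_eq = (gamma_I + gamma_Xe) * Sigma_f * phi / (lambda_Xe + sigma_Xe * phi)
Numerator = (0.0607 + 0.0026) * 0.372 * 9.9809e+13 = 2.350262e+12
Denominator = 2.09e-5 + 2.6e-18 * 9.9809e+13 = 2.804034e-04
Xe_eq = 2.350262e+12 / 2.804034e-04 = 8.3817e+15 /cm^3

8.3817e+15


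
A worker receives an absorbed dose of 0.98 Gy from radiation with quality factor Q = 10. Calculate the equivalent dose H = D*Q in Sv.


H = D * Q
H = 0.98 * 10
H = 9.8000 Sv

9.8000


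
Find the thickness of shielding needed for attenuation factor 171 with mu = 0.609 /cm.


x = ln(factor) / mu
x = ln(171) / 0.609
x = 8.4428 cm

8.4428


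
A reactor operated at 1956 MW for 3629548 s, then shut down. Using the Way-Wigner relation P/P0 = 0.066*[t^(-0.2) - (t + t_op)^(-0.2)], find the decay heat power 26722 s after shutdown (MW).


P/P0 = 0.066 * [t^(-0.2) - (t + t_op)^(-0.2)]
P/P0 = 0.066 * [26722^(-0.2) - (26722 + 3629548)^(-0.2)]
P/P0 = 0.066 * [0.1302046 - 0.04868468] = 0.005380315
P = 1956 * 0.005380315 = 10.524 MW

10.524


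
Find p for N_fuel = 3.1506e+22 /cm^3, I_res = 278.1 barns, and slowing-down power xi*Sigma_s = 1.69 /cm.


p = exp(-N * I * 1e-24 / (xi*Sigma_s))
p = exp(-3.1506e+22 * 278.1 * 1e-24 / 1.69)
p = 0.0056027

0.0056027


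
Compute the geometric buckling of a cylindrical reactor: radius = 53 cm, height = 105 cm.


B^2 = (2.405/R)^2 + (pi/H)^2
B^2 = (2.405/53)^2 + (pi/105)^2
B^2 = 0.0029543 /cm^2

0.0029543


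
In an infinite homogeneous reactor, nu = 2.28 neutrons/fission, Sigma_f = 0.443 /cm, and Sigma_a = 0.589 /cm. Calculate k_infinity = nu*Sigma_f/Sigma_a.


k_inf = nu * Sigma_f / Sigma_a
k_inf = 2.28 * 0.443 / 0.589
k_inf = 1.7148

1.7148


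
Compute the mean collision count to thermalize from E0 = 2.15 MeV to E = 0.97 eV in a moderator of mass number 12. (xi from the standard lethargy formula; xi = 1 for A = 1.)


xi = 1 + (A-1)^2/(2A)*ln((A-1)/(A+1)) = 0.1577690 (for A = 12)
n = ln(E0/E) / xi
n = ln(2.15e6 / 0.97) / 0.1577690
n = ln(2.216495e+06) / 0.1577690 = 92.613

92.613


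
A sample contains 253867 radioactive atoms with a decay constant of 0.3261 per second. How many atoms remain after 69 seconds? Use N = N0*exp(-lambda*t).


N = N0 * exp(-lambda * t)
N = 253867 * exp(-0.3261 * 69)
N = 4.2913e-05

4.2913e-05


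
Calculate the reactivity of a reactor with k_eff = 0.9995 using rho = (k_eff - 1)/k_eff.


rho = (k_eff - 1) / k_eff
rho = (0.9995 - 1) / 0.9995
rho = -5.0025e-04

-5.0025e-04


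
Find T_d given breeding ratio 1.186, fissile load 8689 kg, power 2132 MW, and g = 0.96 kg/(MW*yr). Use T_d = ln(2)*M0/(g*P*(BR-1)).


Breeding gain G = BR - 1 = 1.186 - 1 = 0.186
Fissile production rate = g * P * G = 0.96 * 2132 * 0.186 = 380.68992 kg/yr
T_d = ln(2) * M0 / (g * P * G)
T_d = ln(2) * 8689 / 380.68992 = 15.821 yr

15.821


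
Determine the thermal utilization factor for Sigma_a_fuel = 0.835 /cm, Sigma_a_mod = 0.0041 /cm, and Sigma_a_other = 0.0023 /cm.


f = Sigma_a_fuel / (Sigma_a_fuel + Sigma_a_mod + Sigma_a_other)
f = 0.835 / (0.835 + 0.0041 + 0.0023)
f = 0.99239

0.99239


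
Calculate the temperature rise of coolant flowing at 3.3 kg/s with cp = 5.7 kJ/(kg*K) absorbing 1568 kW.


dT = Q / (m_dot * cp)
dT = 1568 / (3.3 * 5.7)
dT = 83.360 C

83.360


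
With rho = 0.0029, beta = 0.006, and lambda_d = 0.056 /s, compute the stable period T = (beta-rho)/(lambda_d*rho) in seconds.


T = (beta - rho) / (lambda_d * rho)
T = (0.006 - 0.0029) / (0.056 * 0.0029)
T = 19.089 s

19.089


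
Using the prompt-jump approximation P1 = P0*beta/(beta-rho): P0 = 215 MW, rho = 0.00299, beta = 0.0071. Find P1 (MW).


P1/P0 = beta / (beta - rho)
P1/P0 = 0.0071 / (0.0071 - 0.00299) = 1.727494
P1 = 215 * 1.727494 = 371.41 MW

371.41


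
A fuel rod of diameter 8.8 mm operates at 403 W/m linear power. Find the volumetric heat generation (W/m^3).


r = D / 2 / 1000 = 8.8 / 2 / 1000 = 0.0044 m
q''' = q' / (pi * r^2)
q''' = 403 / (pi * 0.0044^2)
q''' = 6.6260e+06 W/m^3

6.6260e+06


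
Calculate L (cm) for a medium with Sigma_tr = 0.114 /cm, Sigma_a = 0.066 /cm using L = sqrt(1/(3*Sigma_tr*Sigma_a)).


D = 1 / (3 * Sigma_tr) = 1 / (3 * 0.114) = 2.923977 cm
L = sqrt(D / Sigma_a)
L = sqrt(2.923977 / 0.066)
L = 6.6560 cm

6.6560


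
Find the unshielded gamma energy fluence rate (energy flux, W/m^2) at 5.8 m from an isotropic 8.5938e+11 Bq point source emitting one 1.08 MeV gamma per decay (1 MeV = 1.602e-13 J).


psi = A * E * 1.602e-13 / (4*pi*r^2)
psi = 8.5938e+11 * 1.08 * 1.602e-13 / (4*pi*5.8^2)
psi = 3.5173e-04 W/m^2

3.5173e-04


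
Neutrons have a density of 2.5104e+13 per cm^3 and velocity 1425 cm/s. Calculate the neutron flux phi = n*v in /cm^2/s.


phi = n * v
phi = 2.5104e+13 * 1425
phi = 3.5773e+16 /cm^2/s

3.5773e+16


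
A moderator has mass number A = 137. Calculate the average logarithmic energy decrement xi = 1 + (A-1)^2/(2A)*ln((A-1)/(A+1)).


xi = 1 + (A-1)^2/(2A) * ln((A-1)/(A+1))
xi = 1 + (137-1)^2/(2*137) * ln((137-1)/(137 +1))
xi = 0.014528

0.014528


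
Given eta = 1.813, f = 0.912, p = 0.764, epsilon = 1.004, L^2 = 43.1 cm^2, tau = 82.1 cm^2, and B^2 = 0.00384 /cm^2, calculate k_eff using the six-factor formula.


k_inf = eta*f*p*eps = 1.813*0.912*0.764*1.004 = 1.268293
P_TNL = 1/(1 + L^2*B^2) = 1/(1 + 43.1*0.00384) = 0.8579979
P_FNL = exp(-B^2*tau) = exp(-0.00384*82.1) = 0.7295962
k_eff = k_inf * P_TNL * P_FNL = 1.268293 * 0.8579979 * 0.7295962
k_eff = 0.79394

0.79394


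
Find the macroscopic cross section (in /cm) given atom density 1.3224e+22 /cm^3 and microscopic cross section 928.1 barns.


Sigma = N * sigma_barns * 1e-24
Sigma = 1.3224e+22 * 928.1 * 1e-24
Sigma = 12.273 /cm

12.273


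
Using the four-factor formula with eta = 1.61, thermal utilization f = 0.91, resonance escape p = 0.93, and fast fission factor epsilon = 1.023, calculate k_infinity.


k_inf = eta * f * p * epsilon
k_inf = 1.61 * 0.91 * 0.93 * 1.023
k_inf = 1.3939

1.3939


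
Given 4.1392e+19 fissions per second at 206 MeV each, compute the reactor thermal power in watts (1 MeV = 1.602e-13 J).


P = fission_rate * E_MeV * 1.602e-13
P = 4.1392e+19 * 206 * 1.602e-13
P = 1.3660e+09 W

1.3660e+09


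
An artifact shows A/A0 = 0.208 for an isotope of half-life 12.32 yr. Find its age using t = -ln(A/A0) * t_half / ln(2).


lambda = ln(2) / t_half = ln(2) / 12.32 = 0.05626195 /yr
t = -ln(A/A0) / lambda
t = -ln(0.208) / 0.05626195
t = 27.909 yr

27.909
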